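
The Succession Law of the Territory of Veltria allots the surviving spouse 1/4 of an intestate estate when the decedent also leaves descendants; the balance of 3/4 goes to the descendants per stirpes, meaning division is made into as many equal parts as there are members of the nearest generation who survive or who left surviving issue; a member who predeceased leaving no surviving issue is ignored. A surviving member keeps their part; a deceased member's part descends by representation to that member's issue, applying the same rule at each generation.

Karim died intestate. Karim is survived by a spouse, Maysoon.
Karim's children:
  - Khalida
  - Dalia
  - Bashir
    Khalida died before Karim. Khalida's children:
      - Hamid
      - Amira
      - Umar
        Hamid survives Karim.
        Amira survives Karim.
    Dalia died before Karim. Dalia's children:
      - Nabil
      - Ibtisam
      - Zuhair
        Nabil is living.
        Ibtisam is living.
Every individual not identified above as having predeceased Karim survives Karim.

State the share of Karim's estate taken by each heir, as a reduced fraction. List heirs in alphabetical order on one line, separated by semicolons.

Maysoon, as surviving spouse, takes 1/4.
The remaining 3/4 passes to Karim's descendants per stirpes.
The 3/4 is divided into 3 equal shares of 1/4 among Khalida, Dalia, Bashir.
Khalida predeceased; the 1/4 allotted to Khalida's branch passes to Khalida's issue by representation.
The 1/4 is divided into 3 equal shares of 1/12 among Hamid, Amira, Umar.
Hamid is living and takes 1/12.
Amira is living and takes 1/12.
Umar is living and takes 1/12.
Dalia predeceased; the 1/4 allotted to Dalia's branch passes to Dalia's issue by representation.
The 1/4 is divided into 3 equal shares of 1/12 among Nabil, Ibtisam, Zuhair.
Nabil is living and takes 1/12.
Ibtisam is living and takes 1/12.
Zuhair is living and takes 1/12.
Bashir is living and takes 1/4.

Amira 1/12; Bashir 1/4; Hamid 1/12; Ibtisam 1/12; Maysoon 1/4; Nabil 1/12; Umar 1/12; Zuhair 1/12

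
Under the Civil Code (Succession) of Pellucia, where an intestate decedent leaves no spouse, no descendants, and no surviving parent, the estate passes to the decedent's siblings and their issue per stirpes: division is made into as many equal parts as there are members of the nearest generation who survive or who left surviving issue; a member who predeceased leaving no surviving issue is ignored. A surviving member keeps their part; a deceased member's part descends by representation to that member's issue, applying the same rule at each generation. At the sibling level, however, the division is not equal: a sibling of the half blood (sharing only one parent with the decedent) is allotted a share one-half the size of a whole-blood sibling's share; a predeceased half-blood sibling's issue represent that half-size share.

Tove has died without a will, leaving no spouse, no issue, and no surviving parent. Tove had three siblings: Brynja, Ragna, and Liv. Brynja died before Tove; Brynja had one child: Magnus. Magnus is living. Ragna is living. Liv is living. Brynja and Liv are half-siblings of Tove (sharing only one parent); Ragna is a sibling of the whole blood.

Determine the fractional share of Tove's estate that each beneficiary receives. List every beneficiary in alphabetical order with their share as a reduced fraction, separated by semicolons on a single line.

Liv 1/4; Magnus 1/4; Ragna 1/2

No spouse, descendants, or parent survives, so the estate passes to Tove's siblings per stirpes.
Half-blood siblings count for one-half the weight of whole-blood siblings at the initial division.
Dividing 1 in proportion to weights (total weight 2): Brynja (weight 1/2) → 1/4; Ragna (weight 1) → 1/2; Liv (weight 1/2) → 1/4.
Brynja predeceased; the 1/4 allotted to Brynja's branch passes to Brynja's issue by representation.
Magnus is the sole taker at this level and receives the full 1/4.
Ragna is living and takes 1/2.
Liv is living and takes 1/4.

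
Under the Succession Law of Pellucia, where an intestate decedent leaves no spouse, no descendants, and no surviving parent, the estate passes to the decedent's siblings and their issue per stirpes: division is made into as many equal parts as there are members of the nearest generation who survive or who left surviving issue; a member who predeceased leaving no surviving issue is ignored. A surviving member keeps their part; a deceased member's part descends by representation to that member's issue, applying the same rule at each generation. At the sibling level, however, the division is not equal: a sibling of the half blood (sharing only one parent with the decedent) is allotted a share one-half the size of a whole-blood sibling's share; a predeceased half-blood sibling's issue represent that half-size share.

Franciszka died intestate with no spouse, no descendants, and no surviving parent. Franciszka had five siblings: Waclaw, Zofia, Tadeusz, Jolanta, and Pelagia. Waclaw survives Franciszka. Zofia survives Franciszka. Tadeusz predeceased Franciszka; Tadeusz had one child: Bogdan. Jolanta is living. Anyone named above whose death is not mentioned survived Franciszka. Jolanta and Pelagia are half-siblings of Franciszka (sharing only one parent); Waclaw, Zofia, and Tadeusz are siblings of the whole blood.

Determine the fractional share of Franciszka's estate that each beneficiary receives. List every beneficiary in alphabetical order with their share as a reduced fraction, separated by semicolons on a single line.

Bogdan 1/4; Jolanta 1/8; Pelagia 1/8; Waclaw 1/4; Zofia 1/4

No spouse, descendants, or parent survives, so the estate passes to Franciszka's siblings per stirpes.
Half-blood siblings count for one-half the weight of whole-blood siblings at the initial division.
Dividing 1 in proportion to weights (total weight 4): Waclaw (weight 1) → 1/4; Zofia (weight 1) → 1/4; Tadeusz (weight 1) → 1/4; Jolanta (weight 1/2) → 1/8; Pelagia (weight 1/2) → 1/8.
Waclaw is living and takes 1/4.
Zofia is living and takes 1/4.
Tadeusz predeceased; the 1/4 allotted to Tadeusz's branch passes to Tadeusz's issue by representation.
Bogdan is the sole taker at this level and receives the full 1/4.
Jolanta is living and takes 1/8.
Pelagia is living and takes 1/8.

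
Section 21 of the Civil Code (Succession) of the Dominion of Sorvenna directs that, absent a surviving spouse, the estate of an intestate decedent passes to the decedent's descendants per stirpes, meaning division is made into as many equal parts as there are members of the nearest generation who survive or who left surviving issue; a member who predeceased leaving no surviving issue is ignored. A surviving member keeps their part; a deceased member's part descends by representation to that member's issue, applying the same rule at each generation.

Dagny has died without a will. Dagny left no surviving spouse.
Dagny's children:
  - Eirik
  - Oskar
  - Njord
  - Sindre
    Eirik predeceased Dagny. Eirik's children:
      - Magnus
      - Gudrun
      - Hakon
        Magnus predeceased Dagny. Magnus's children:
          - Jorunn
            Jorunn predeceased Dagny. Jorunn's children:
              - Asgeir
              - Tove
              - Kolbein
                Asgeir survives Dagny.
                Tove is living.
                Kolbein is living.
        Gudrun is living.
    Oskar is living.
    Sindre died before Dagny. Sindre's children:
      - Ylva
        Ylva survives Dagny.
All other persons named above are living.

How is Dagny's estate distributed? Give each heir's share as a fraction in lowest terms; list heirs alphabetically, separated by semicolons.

Asgeir 1/36; Gudrun 1/12; Hakon 1/12; Kolbein 1/36; Njord 1/4; Oskar 1/4; Tove 1/36; Ylva 1/4

There is no surviving spouse, so the entire estate passes to Dagny's descendants per stirpes.
The estate is divided into 4 equal shares of 1/4 among Eirik, Oskar, Njord, Sindre.
Eirik predeceased; the 1/4 allotted to Eirik's branch passes to Eirik's issue by representation.
The 1/4 is divided into 3 equal shares of 1/12 among Magnus, Gudrun, Hakon.
Magnus predeceased; the 1/12 allotted to Magnus's branch passes to Magnus's issue by representation.
Jorunn's line is the sole branch at this level, so the full 1/12 passes to Jorunn's issue by representation.
The 1/12 is divided into 3 equal shares of 1/36 among Asgeir, Tove, Kolbein.
Asgeir is living and takes 1/36.
Tove is living and takes 1/36.
Kolbein is living and takes 1/36.
Gudrun is living and takes 1/12.
Hakon is living and takes 1/12.
Oskar is living and takes 1/4.
Njord is living and takes 1/4.
Sindre predeceased; the 1/4 allotted to Sindre's branch passes to Sindre's issue by representation.
Ylva is the sole taker at this level and receives the full 1/4.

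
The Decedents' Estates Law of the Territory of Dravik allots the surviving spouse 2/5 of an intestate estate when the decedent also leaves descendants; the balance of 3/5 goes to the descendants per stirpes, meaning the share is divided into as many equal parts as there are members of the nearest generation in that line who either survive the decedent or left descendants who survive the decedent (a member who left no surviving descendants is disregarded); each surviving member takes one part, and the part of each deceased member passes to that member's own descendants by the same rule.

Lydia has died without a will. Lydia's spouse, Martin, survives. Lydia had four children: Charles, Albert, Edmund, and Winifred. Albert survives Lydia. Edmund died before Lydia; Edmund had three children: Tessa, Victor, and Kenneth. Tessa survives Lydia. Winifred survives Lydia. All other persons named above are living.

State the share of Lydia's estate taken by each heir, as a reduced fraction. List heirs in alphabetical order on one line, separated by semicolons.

Martin, as surviving spouse, takes 2/5.
The remaining 3/5 passes to Lydia's descendants per stirpes.
The 3/5 is divided into 4 equal shares of 3/20 among Charles, Albert, Edmund, Winifred.
Charles is living and takes 3/20.
Albert is living and takes 3/20.
Edmund predeceased; the 3/20 allotted to Edmund's branch passes to Edmund's issue by representation.
The 3/20 is divided into 3 equal shares of 1/20 among Tessa, Victor, Kenneth.
Tessa is living and takes 1/20.
Victor is living and takes 1/20.
Kenneth is living and takes 1/20.
Winifred is living and takes 3/20.

Albert 3/20; Charles 3/20; Kenneth 1/20; Martin 2/5; Tessa 1/20; Victor 1/20; Winifred 3/20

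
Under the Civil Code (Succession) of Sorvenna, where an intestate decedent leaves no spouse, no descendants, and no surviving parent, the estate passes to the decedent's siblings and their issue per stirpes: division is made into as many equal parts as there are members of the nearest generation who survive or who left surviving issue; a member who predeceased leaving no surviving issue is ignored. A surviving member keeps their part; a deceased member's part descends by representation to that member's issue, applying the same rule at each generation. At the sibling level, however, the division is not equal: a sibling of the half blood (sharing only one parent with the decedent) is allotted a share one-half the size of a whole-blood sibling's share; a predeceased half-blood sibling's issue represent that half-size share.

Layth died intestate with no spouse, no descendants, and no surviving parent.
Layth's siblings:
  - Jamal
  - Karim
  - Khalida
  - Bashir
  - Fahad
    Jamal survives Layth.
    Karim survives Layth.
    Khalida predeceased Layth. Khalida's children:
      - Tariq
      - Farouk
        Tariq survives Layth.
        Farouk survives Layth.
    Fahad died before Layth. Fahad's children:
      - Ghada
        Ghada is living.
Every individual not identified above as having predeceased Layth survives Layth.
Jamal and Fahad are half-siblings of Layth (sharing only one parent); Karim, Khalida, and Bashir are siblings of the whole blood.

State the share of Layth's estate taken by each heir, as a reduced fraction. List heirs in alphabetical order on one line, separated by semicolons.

Bashir 1/4; Farouk 1/8; Ghada 1/8; Jamal 1/8; Karim 1/4; Tariq 1/8

No spouse, descendants, or parent survives, so the estate passes to Layth's siblings per stirpes.
Half-blood siblings count for one-half the weight of whole-blood siblings at the initial division.
Dividing 1 in proportion to weights (total weight 4): Jamal (weight 1/2) → 1/8; Karim (weight 1) → 1/4; Khalida (weight 1) → 1/4; Bashir (weight 1) → 1/4; Fahad (weight 1/2) → 1/8.
Jamal is living and takes 1/8.
Karim is living and takes 1/4.
Khalida predeceased; the 1/4 allotted to Khalida's branch passes to Khalida's issue by representation.
The 1/4 is divided into 2 equal shares of 1/8 among Tariq, Farouk.
Tariq is living and takes 1/8.
Farouk is living and takes 1/8.
Bashir is living and takes 1/4.
Fahad predeceased; the 1/8 allotted to Fahad's branch passes to Fahad's issue by representation.
Ghada is the sole taker at this level and receives the full 1/8.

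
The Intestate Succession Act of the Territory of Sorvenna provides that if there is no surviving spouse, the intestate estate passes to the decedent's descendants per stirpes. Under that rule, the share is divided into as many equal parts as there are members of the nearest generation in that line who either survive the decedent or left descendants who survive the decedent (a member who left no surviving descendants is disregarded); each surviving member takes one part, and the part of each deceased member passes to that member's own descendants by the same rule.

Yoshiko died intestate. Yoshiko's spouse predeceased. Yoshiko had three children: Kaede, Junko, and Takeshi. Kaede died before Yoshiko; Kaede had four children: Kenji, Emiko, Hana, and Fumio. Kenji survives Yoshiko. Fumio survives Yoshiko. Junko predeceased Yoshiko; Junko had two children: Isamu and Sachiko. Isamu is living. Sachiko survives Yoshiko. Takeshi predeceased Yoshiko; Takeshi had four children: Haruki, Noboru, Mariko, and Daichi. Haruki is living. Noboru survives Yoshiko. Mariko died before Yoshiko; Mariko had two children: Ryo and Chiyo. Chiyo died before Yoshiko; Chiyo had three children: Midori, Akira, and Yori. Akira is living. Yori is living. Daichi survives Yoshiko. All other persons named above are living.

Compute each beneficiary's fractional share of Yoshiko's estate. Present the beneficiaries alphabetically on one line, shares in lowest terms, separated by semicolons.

There is no surviving spouse, so the entire estate passes to Yoshiko's descendants per stirpes.
The estate is divided into 3 equal shares of 1/3 among Kaede, Junko, Takeshi.
Kaede predeceased; the 1/3 allotted to Kaede's branch passes to Kaede's issue by representation.
The 1/3 is divided into 4 equal shares of 1/12 among Kenji, Emiko, Hana, Fumio.
Kenji is living and takes 1/12.
Emiko is living and takes 1/12.
Hana is living and takes 1/12.
Fumio is living and takes 1/12.
Junko predeceased; the 1/3 allotted to Junko's branch passes to Junko's issue by representation.
The 1/3 is divided into 2 equal shares of 1/6 among Isamu, Sachiko.
Isamu is living and takes 1/6.
Sachiko is living and takes 1/6.
Takeshi predeceased; the 1/3 allotted to Takeshi's branch passes to Takeshi's issue by representation.
The 1/3 is divided into 4 equal shares of 1/12 among Haruki, Noboru, Mariko, Daichi.
Haruki is living and takes 1/12.
Noboru is living and takes 1/12.
Mariko predeceased; the 1/12 allotted to Mariko's branch passes to Mariko's issue by representation.
The 1/12 is divided into 2 equal shares of 1/24 among Ryo, Chiyo.
Ryo is living and takes 1/24.
Chiyo predeceased; the 1/24 allotted to Chiyo's branch passes to Chiyo's issue by representation.
The 1/24 is divided into 3 equal shares of 1/72 among Midori, Akira, Yori.
Midori is living and takes 1/72.
Akira is living and takes 1/72.
Yori is living and takes 1/72.
Daichi is living and takes 1/12.

Akira 1/72; Daichi 1/12; Emiko 1/12; Fumio 1/12; Hana 1/12; Haruki 1/12; Isamu 1/6; Kenji 1/12; Midori 1/72; Noboru 1/12; Ryo 1/24; Sachiko 1/6; Yori 1/72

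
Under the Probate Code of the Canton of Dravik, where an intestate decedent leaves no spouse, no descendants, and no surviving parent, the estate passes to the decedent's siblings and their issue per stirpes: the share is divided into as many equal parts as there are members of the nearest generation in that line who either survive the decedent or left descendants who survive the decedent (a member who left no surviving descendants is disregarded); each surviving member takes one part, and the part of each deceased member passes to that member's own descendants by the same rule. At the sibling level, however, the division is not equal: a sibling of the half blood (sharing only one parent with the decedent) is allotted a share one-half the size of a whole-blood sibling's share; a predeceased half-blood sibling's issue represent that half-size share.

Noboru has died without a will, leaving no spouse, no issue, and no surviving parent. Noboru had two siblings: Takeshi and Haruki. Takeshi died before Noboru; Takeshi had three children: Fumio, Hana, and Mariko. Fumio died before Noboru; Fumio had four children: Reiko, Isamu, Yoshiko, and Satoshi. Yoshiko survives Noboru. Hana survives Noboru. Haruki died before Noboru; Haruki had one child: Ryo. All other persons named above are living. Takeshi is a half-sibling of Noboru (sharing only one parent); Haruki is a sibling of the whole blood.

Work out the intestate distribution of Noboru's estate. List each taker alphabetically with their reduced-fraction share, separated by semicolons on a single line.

Hana 1/9; Isamu 1/36; Mariko 1/9; Reiko 1/36; Ryo 2/3; Satoshi 1/36; Yoshiko 1/36

No spouse, descendants, or parent survives, so the estate passes to Noboru's siblings per stirpes.
Half-blood siblings count for one-half the weight of whole-blood siblings at the initial division.
Dividing 1 in proportion to weights (total weight 3/2): Takeshi (weight 1/2) → 1/3; Haruki (weight 1) → 2/3.
Takeshi predeceased; the 1/3 allotted to Takeshi's branch passes to Takeshi's issue by representation.
The 1/3 is divided into 3 equal shares of 1/9 among Fumio, Hana, Mariko.
Fumio predeceased; the 1/9 allotted to Fumio's branch passes to Fumio's issue by representation.
The 1/9 is divided into 4 equal shares of 1/36 among Reiko, Isamu, Yoshiko, Satoshi.
Reiko is living and takes 1/36.
Isamu is living and takes 1/36.
Yoshiko is living and takes 1/36.
Satoshi is living and takes 1/36.
Hana is living and takes 1/9.
Mariko is living and takes 1/9.
Haruki predeceased; the 2/3 allotted to Haruki's branch passes to Haruki's issue by representation.
Ryo is the sole taker at this level and receives the full 2/3.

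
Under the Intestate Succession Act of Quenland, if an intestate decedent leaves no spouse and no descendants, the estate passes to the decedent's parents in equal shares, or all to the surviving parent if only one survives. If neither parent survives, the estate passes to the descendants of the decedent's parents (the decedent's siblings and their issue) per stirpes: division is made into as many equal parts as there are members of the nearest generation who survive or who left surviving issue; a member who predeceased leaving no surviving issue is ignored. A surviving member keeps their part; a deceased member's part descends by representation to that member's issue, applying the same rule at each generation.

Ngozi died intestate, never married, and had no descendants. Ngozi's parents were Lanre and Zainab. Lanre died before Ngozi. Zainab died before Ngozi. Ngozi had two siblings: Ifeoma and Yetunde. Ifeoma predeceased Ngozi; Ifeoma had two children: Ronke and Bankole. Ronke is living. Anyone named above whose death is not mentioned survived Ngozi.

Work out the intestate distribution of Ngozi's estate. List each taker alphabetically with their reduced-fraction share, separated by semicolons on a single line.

Bankole 1/4; Ronke 1/4; Yetunde 1/2

Neither parent survives and there are no descendants, so the estate passes to Ngozi's siblings and their issue per stirpes.
The estate is divided into 2 equal shares of 1/2 among Ifeoma, Yetunde.
Ifeoma predeceased; the 1/2 allotted to Ifeoma's branch passes to Ifeoma's issue by representation.
The 1/2 is divided into 2 equal shares of 1/4 among Ronke, Bankole.
Ronke is living and takes 1/4.
Bankole is living and takes 1/4.
Yetunde is living and takes 1/2.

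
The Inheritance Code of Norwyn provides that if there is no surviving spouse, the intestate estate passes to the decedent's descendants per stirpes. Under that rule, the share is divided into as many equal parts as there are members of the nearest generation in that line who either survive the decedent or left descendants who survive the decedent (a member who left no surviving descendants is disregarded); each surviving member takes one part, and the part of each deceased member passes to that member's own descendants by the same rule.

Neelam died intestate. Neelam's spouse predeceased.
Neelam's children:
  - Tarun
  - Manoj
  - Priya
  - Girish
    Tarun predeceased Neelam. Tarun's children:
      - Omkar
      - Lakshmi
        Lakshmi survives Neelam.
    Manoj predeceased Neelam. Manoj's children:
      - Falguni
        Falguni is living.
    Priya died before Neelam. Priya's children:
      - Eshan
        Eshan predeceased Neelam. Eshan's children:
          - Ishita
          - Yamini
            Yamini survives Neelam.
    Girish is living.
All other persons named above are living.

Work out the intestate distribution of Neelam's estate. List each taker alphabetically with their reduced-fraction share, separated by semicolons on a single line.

Falguni 1/4; Girish 1/4; Ishita 1/8; Lakshmi 1/8; Omkar 1/8; Yamini 1/8

There is no surviving spouse, so the entire estate passes to Neelam's descendants per stirpes.
The estate is divided into 4 equal shares of 1/4 among Tarun, Manoj, Priya, Girish.
Tarun predeceased; the 1/4 allotted to Tarun's branch passes to Tarun's issue by representation.
The 1/4 is divided into 2 equal shares of 1/8 among Omkar, Lakshmi.
Omkar is living and takes 1/8.
Lakshmi is living and takes 1/8.
Manoj predeceased; the 1/4 allotted to Manoj's branch passes to Manoj's issue by representation.
Falguni is the sole taker at this level and receives the full 1/4.
Priya predeceased; the 1/4 allotted to Priya's branch passes to Priya's issue by representation.
Eshan's line is the sole branch at this level, so the full 1/4 passes to Eshan's issue by representation.
The 1/4 is divided into 2 equal shares of 1/8 among Ishita, Yamini.
Ishita is living and takes 1/8.
Yamini is living and takes 1/8.
Girish is living and takes 1/4.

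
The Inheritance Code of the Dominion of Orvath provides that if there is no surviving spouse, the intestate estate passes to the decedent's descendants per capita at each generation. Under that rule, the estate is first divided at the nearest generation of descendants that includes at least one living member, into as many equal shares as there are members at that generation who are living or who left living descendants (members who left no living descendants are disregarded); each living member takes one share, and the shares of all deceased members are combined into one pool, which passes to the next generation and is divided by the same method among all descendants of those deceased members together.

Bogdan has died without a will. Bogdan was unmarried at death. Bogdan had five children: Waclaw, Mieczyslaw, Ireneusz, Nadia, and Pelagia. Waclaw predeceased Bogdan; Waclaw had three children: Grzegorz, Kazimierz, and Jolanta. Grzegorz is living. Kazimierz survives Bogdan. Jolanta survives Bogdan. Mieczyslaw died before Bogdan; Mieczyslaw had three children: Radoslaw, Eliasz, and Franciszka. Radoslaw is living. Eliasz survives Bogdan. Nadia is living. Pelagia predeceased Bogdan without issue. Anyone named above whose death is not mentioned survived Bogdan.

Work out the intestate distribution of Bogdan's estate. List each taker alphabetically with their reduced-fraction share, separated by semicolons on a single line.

There is no surviving spouse, so the entire estate passes to Bogdan's descendants per capita at each generation.
At generation 1 (Waclaw, Mieczyslaw, Ireneusz, Nadia) there are 4 shares of (1)/4 = 1/4 each.
Living: Ireneusz and Nadia — each takes 1/4.
Deceased: Waclaw and Mieczyslaw. Their combined 1/2 is pooled and carried to generation 2.
At generation 2 (Grzegorz, Kazimierz, Jolanta, Radoslaw, Eliasz, Franciszka) there are 6 shares of (1/2)/6 = 1/12 each.
Living: Grzegorz, Kazimierz, Jolanta, Radoslaw, Eliasz, and Franciszka — each takes 1/12.

Eliasz 1/12; Franciszka 1/12; Grzegorz 1/12; Ireneusz 1/4; Jolanta 1/12; Kazimierz 1/12; Nadia 1/4; Radoslaw 1/12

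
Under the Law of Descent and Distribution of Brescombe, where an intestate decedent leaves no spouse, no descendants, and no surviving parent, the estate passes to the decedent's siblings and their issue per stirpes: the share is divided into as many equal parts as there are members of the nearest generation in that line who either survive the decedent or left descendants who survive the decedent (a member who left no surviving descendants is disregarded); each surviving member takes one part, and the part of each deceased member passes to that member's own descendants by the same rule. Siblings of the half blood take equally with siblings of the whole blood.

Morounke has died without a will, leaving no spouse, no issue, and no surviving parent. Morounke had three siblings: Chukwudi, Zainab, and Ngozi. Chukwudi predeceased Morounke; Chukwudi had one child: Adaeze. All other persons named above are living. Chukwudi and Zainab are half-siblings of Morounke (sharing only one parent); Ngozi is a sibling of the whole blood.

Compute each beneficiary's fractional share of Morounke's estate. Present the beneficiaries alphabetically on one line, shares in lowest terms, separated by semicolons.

No spouse, descendants, or parent survives, so the estate passes to Morounke's siblings per stirpes.
Half-blood and whole-blood siblings take equally under the stated rule.
The estate is divided into 3 equal shares of 1/3 among Chukwudi, Zainab, Ngozi.
Chukwudi predeceased; the 1/3 allotted to Chukwudi's branch passes to Chukwudi's issue by representation.
Adaeze is the sole taker at this level and receives the full 1/3.
Zainab is living and takes 1/3.
Ngozi is living and takes 1/3.

Adaeze 1/3; Ngozi 1/3; Zainab 1/3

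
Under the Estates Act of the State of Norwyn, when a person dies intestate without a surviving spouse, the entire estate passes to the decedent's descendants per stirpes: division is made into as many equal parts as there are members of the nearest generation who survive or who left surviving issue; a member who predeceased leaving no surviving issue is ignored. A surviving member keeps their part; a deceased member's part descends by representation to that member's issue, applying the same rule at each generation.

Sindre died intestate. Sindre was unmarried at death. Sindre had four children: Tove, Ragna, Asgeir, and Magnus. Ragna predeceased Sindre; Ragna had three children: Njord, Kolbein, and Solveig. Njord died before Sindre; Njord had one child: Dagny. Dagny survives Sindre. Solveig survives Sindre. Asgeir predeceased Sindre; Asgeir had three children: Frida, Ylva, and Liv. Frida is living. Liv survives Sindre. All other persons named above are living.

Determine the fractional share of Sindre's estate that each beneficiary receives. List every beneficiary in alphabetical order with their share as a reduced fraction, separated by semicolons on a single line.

There is no surviving spouse, so the entire estate passes to Sindre's descendants per stirpes.
The estate is divided into 4 equal shares of 1/4 among Tove, Ragna, Asgeir, Magnus.
Tove is living and takes 1/4.
Ragna predeceased; the 1/4 allotted to Ragna's branch passes to Ragna's issue by representation.
The 1/4 is divided into 3 equal shares of 1/12 among Njord, Kolbein, Solveig.
Njord predeceased; the 1/12 allotted to Njord's branch passes to Njord's issue by representation.
Dagny is the sole taker at this level and receives the full 1/12.
Kolbein is living and takes 1/12.
Solveig is living and takes 1/12.
Asgeir predeceased; the 1/4 allotted to Asgeir's branch passes to Asgeir's issue by representation.
The 1/4 is divided into 3 equal shares of 1/12 among Frida, Ylva, Liv.
Frida is living and takes 1/12.
Ylva is living and takes 1/12.
Liv is living and takes 1/12.
Magnus is living and takes 1/4.

Dagny 1/12; Frida 1/12; Kolbein 1/12; Liv 1/12; Magnus 1/4; Solveig 1/12; Tove 1/4; Ylva 1/12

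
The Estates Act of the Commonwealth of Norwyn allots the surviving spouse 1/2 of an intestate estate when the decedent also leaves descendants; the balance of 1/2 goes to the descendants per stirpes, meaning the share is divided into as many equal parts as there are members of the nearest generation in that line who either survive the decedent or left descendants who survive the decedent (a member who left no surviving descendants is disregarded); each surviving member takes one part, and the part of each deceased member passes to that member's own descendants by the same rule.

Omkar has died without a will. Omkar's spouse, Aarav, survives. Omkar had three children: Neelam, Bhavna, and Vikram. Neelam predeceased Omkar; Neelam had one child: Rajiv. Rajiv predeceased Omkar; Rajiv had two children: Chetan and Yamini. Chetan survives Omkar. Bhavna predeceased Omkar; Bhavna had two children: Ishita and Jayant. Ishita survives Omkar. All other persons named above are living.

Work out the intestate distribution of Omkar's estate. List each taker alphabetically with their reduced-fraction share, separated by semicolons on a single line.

Aarav, as surviving spouse, takes 1/2.
The remaining 1/2 passes to Omkar's descendants per stirpes.
The 1/2 is divided into 3 equal shares of 1/6 among Neelam, Bhavna, Vikram.
Neelam predeceased; the 1/6 allotted to Neelam's branch passes to Neelam's issue by representation.
Rajiv's line is the sole branch at this level, so the full 1/6 passes to Rajiv's issue by representation.
The 1/6 is divided into 2 equal shares of 1/12 among Chetan, Yamini.
Chetan is living and takes 1/12.
Yamini is living and takes 1/12.
Bhavna predeceased; the 1/6 allotted to Bhavna's branch passes to Bhavna's issue by representation.
The 1/6 is divided into 2 equal shares of 1/12 among Ishita, Jayant.
Ishita is living and takes 1/12.
Jayant is living and takes 1/12.
Vikram is living and takes 1/6.

Aarav 1/2; Chetan 1/12; Ishita 1/12; Jayant 1/12; Vikram 1/6; Yamini 1/12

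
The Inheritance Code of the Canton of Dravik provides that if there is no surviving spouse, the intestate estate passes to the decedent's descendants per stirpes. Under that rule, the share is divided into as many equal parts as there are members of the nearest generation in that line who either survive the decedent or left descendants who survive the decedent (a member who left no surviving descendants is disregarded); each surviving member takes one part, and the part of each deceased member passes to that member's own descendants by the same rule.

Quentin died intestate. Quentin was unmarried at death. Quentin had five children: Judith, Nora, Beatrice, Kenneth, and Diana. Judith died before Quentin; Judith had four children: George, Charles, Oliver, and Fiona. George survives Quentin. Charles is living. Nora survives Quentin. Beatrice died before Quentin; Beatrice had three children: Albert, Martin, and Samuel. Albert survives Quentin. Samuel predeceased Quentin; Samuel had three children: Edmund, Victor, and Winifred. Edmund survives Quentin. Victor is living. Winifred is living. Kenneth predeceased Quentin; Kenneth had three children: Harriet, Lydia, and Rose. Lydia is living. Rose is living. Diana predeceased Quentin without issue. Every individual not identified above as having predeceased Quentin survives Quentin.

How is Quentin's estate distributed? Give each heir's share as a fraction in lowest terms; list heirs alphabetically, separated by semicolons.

There is no surviving spouse, so the entire estate passes to Quentin's descendants per stirpes.
Diana left no surviving issue, so that branch lapses and is disregarded.
The estate is divided into 4 equal shares of 1/4 among Judith, Nora, Beatrice, Kenneth.
Judith predeceased; the 1/4 allotted to Judith's branch passes to Judith's issue by representation.
The 1/4 is divided into 4 equal shares of 1/16 among George, Charles, Oliver, Fiona.
George is living and takes 1/16.
Charles is living and takes 1/16.
Oliver is living and takes 1/16.
Fiona is living and takes 1/16.
Nora is living and takes 1/4.
Beatrice predeceased; the 1/4 allotted to Beatrice's branch passes to Beatrice's issue by representation.
The 1/4 is divided into 3 equal shares of 1/12 among Albert, Martin, Samuel.
Albert is living and takes 1/12.
Martin is living and takes 1/12.
Samuel predeceased; the 1/12 allotted to Samuel's branch passes to Samuel's issue by representation.
The 1/12 is divided into 3 equal shares of 1/36 among Edmund, Victor, Winifred.
Edmund is living and takes 1/36.
Victor is living and takes 1/36.
Winifred is living and takes 1/36.
Kenneth predeceased; the 1/4 allotted to Kenneth's branch passes to Kenneth's issue by representation.
The 1/4 is divided into 3 equal shares of 1/12 among Harriet, Lydia, Rose.
Harriet is living and takes 1/12.
Lydia is living and takes 1/12.
Rose is living and takes 1/12.

Albert 1/12; Charles 1/16; Edmund 1/36; Fiona 1/16; George 1/16; Harriet 1/12; Lydia 1/12; Martin 1/12; Nora 1/4; Oliver 1/16; Rose 1/12; Victor 1/36; Winifred 1/36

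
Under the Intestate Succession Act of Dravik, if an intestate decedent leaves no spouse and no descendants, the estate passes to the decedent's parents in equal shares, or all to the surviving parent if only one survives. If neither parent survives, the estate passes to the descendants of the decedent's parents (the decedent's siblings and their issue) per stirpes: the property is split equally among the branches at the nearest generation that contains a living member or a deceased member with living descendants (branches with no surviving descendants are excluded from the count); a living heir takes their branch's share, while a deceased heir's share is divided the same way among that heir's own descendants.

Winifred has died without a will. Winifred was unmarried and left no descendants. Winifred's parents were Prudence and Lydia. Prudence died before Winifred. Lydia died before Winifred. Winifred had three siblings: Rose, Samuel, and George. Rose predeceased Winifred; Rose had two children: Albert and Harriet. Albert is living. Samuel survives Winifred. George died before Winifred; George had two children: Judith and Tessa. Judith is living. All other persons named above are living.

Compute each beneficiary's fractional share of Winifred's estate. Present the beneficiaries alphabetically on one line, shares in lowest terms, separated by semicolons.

Albert 1/6; Harriet 1/6; Judith 1/6; Samuel 1/3; Tessa 1/6

Neither parent survives and there are no descendants, so the estate passes to Winifred's siblings and their issue per stirpes.
The estate is divided into 3 equal shares of 1/3 among Rose, Samuel, George.
Rose predeceased; the 1/3 allotted to Rose's branch passes to Rose's issue by representation.
The 1/3 is divided into 2 equal shares of 1/6 among Albert, Harriet.
Albert is living and takes 1/6.
Harriet is living and takes 1/6.
Samuel is living and takes 1/3.
George predeceased; the 1/3 allotted to George's branch passes to George's issue by representation.
The 1/3 is divided into 2 equal shares of 1/6 among Judith, Tessa.
Judith is living and takes 1/6.
Tessa is living and takes 1/6.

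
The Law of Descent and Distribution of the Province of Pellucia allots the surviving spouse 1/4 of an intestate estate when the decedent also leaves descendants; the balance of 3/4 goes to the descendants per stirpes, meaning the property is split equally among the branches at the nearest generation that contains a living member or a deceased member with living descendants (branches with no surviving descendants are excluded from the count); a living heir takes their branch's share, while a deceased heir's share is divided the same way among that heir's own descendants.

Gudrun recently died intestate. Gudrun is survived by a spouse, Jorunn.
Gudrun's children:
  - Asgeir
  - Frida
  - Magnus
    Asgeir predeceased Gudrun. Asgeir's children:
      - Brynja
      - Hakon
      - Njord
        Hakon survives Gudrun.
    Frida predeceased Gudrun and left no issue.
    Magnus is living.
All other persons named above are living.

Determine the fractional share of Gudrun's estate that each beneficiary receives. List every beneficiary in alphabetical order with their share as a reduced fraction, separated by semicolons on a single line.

Jorunn, as surviving spouse, takes 1/4.
The remaining 3/4 passes to Gudrun's descendants per stirpes.
Frida left no surviving issue, so that branch lapses and is disregarded.
The 3/4 is divided into 2 equal shares of 3/8 among Asgeir, Magnus.
Asgeir predeceased; the 3/8 allotted to Asgeir's branch passes to Asgeir's issue by representation.
The 3/8 is divided into 3 equal shares of 1/8 among Brynja, Hakon, Njord.
Brynja is living and takes 1/8.
Hakon is living and takes 1/8.
Njord is living and takes 1/8.
Magnus is living and takes 3/8.

Brynja 1/8; Hakon 1/8; Jorunn 1/4; Magnus 3/8; Njord 1/8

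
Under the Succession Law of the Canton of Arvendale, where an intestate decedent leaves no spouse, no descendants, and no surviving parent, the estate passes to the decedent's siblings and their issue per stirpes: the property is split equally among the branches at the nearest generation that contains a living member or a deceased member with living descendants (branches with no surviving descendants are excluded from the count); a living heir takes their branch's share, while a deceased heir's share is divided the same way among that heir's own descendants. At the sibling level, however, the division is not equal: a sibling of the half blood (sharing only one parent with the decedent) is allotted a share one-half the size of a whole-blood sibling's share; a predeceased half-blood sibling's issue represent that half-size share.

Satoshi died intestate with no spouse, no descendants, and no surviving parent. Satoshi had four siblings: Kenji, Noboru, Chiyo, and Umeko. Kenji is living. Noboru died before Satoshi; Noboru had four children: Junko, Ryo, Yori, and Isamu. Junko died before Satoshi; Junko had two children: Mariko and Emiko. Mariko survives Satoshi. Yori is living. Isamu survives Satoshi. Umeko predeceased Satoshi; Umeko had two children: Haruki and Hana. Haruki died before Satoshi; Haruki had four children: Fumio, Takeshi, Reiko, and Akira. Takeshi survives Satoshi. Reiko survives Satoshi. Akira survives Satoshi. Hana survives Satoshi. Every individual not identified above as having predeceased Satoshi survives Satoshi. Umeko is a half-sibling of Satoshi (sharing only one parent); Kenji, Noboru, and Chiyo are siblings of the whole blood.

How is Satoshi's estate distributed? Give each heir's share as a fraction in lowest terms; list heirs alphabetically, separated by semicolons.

Akira 1/56; Chiyo 2/7; Emiko 1/28; Fumio 1/56; Hana 1/14; Isamu 1/14; Kenji 2/7; Mariko 1/28; Reiko 1/56; Ryo 1/14; Takeshi 1/56; Yori 1/14

No spouse, descendants, or parent survives, so the estate passes to Satoshi's siblings per stirpes.
Half-blood siblings count for one-half the weight of whole-blood siblings at the initial division.
Dividing 1 in proportion to weights (total weight 7/2): Kenji (weight 1) → 2/7; Noboru (weight 1) → 2/7; Chiyo (weight 1) → 2/7; Umeko (weight 1/2) → 1/7.
Kenji is living and takes 2/7.
Noboru predeceased; the 2/7 allotted to Noboru's branch passes to Noboru's issue by representation.
The 2/7 is divided into 4 equal shares of 1/14 among Junko, Ryo, Yori, Isamu.
Junko predeceased; the 1/14 allotted to Junko's branch passes to Junko's issue by representation.
The 1/14 is divided into 2 equal shares of 1/28 among Mariko, Emiko.
Mariko is living and takes 1/28.
Emiko is living and takes 1/28.
Ryo is living and takes 1/14.
Yori is living and takes 1/14.
Isamu is living and takes 1/14.
Chiyo is living and takes 2/7.
Umeko predeceased; the 1/7 allotted to Umeko's branch passes to Umeko's issue by representation.
The 1/7 is divided into 2 equal shares of 1/14 among Haruki, Hana.
Haruki predeceased; the 1/14 allotted to Haruki's branch passes to Haruki's issue by representation.
The 1/14 is divided into 4 equal shares of 1/56 among Fumio, Takeshi, Reiko, Akira.
Fumio is living and takes 1/56.
Takeshi is living and takes 1/56.
Reiko is living and takes 1/56.
Akira is living and takes 1/56.
Hana is living and takes 1/14.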